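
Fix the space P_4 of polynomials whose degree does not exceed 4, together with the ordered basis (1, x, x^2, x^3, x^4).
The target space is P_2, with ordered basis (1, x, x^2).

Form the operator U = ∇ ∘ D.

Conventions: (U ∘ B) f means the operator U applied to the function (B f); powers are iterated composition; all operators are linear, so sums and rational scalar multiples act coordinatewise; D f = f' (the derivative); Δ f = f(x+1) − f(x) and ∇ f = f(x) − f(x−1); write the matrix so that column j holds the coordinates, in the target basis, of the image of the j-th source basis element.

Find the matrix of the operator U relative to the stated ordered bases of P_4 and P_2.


the matrix is [[0, 0, 2, -3, 4]; [0, 0, 0, 6, -12]; [0, 0, 0, 0, 12]] (rows listed top to bottom)

image of 1: 0
image of x: 0
image of x^2: 2
image of x^3: 6x - 3
image of x^4: 12x^2 - 12x + 4
each image's coordinates form column j of the matrix


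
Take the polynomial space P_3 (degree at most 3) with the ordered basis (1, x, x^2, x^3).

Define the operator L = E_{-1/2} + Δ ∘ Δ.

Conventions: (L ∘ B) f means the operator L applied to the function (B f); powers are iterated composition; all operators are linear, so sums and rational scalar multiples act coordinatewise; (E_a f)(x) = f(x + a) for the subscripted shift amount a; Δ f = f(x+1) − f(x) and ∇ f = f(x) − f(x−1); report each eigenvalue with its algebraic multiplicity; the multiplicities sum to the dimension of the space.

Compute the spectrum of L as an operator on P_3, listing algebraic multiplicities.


image of 1: 1
image of x: x - 1/2
image of x^2: x^2 - x + 9/4
image of x^3: x^3 - (3/2)x^2 + (27/4)x + 47/8
the matrix is upper triangular; its diagonal is (1, 1, 1, 1)
for a triangular matrix the eigenvalues are the diagonal entries, with algebraic multiplicity their repetition count

λ = 1 (multiplicity 4)


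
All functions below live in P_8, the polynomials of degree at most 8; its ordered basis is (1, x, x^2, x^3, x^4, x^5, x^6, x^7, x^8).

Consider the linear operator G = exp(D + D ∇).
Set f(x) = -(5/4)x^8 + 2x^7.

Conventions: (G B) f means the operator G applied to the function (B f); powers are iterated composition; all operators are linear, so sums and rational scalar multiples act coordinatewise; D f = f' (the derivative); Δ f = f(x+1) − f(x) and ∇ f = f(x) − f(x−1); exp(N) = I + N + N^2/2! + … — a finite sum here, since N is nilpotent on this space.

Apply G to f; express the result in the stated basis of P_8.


the image equals g(x) = -(5/4)x^8 - 8x^7 - 91x^6 - 154x^5 - (2415/2)x^4 + 770x^3 - 5243x^2 + 6318x - 20421/4

order-1 term: -10x^7 - 56x^6 + 294x^5 - 560x^4 + 630x^3 - 420x^2 + 154x - 24
order-2 term: -35x^6 - 378x^5 + 420x^4 + 2800x^3 - 7980x^2 + 8400x - 3276
order-3 term: -70x^5 - 980x^4 - 1260x^3 + 7560x^2 - 3570x - 4200
order-4 term: -(175/2)x^4 - 1330x^3 - 3360x^2 + 4480x + 2940
order-5 term: -70x^3 - 1008x^2 - 2730x + 280
order-6 term: -35x^2 - 406x - 756
order-7 term: -10x - 68
order-8 term: -5/4
the series for exp(D + D ∇) f terminates at order 8
exp(D + D ∇) f = -(5/4)x^8 - 8x^7 - 91x^6 - 154x^5 - (2415/2)x^4 + 770x^3 - 5243x^2 + 6318x - 20421/4


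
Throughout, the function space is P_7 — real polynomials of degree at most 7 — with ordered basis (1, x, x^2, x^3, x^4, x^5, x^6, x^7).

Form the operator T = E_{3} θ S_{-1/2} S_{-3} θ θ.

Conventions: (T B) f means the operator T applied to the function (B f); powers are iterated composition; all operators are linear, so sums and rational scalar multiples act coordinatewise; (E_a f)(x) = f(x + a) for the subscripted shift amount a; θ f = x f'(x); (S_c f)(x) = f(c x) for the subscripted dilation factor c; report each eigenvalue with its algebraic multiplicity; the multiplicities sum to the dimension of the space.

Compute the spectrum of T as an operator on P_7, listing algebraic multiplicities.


image of 1: 0
image of x: (3/2)x + 9/2
image of x^2: 18x^2 + 108x + 162
image of x^3: (729/8)x^3 + (6561/8)x^2 + (19683/8)x + 19683/8
image of x^4: 324x^4 + 3888x^3 + 17496x^2 + 34992x + 26244
image of x^5: (30375/32)x^5 + (455625/32)x^4 + (1366875/16)x^3 + (4100625/16)x^2 + (12301875/32)x + 7381125/32
image of x^6: (19683/8)x^6 + (177147/4)x^5 + (2657205/8)x^4 + (2657205/2)x^3 + (23914845/8)x^2 + (14348907/4)x + 14348907/8
image of x^7: (750141/128)x^7 + (15752961/128)x^6 + (141776649/128)x^5 + (708883245/128)x^4 + (2126649735/128)x^3 + (3827969523/128)x^2 + (3827969523/128)x + 1640558367/128
the matrix is upper triangular; its diagonal is (0, 3/2, 18, 729/8, 324, 30375/32, 19683/8, 750141/128)
for a triangular matrix the eigenvalues are the diagonal entries, with algebraic multiplicity their repetition count

λ = 0 (multiplicity 1), λ = 3/2 (multiplicity 1), λ = 18 (multiplicity 1), λ = 729/8 (multiplicity 1), λ = 324 (multiplicity 1), λ = 30375/32 (multiplicity 1), λ = 19683/8 (multiplicity 1), λ = 750141/128 (multiplicity 1)


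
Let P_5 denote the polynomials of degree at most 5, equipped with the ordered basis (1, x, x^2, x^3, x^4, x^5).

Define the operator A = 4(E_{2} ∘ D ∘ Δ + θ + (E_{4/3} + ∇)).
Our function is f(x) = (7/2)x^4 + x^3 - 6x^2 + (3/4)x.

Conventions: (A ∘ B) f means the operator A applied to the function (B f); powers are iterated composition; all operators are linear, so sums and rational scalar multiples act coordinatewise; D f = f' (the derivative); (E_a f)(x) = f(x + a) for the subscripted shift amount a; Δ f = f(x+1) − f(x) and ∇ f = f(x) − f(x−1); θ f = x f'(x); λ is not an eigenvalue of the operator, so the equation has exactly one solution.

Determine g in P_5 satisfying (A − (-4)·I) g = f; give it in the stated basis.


write g with unknown coordinates in the stated basis and equate coefficients in (A − (-4)·I) g = f
solving from the highest basis element down gives g = (7/48)x^4 - (2/9)x^3 - (19/32)x^2 - (3827/1944)x - 25039/46656
check: A g = (35/12)x^4 + (17/9)x^3 - (29/8)x^2 + (8383/972)x + 25039/11664
so A g − (-4)·g = (7/2)x^4 + x^3 - 6x^2 + (3/4)x = f ✓

g(x) = (7/48)x^4 - (2/9)x^3 - (19/32)x^2 - (3827/1944)x - 25039/46656


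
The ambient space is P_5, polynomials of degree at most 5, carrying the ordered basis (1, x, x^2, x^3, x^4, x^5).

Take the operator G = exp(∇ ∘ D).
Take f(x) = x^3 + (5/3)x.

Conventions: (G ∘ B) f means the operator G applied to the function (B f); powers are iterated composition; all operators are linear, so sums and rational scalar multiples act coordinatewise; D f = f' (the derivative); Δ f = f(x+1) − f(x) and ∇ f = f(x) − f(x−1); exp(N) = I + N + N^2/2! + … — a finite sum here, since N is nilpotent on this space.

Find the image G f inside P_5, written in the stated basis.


the image equals g(x) = x^3 + (23/3)x - 3

order-1 term: 6x - 3
the series for exp(∇ ∘ D) f terminates at order 1
exp(∇ ∘ D) f = x^3 + (23/3)x - 3


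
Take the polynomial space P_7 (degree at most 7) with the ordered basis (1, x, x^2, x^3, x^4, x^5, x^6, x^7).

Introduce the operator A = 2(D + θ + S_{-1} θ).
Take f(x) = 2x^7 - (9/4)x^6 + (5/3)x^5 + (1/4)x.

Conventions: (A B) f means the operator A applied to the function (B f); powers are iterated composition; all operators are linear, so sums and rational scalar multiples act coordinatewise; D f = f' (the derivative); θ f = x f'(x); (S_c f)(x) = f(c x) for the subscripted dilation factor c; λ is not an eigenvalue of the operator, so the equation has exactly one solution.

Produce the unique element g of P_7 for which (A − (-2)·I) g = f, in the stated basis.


write g with unknown coordinates in the stated basis and equate coefficients in (A − (-2)·I) g = f
solving from the highest basis element down gives g = x^7 - (5/8)x^6 + (55/12)x^5 - (275/108)x^4 + (275/27)x^3 - (55/9)x^2 + (889/72)x - 889/72
check: A g = -x^6 - (15/2)x^5 + (275/54)x^4 - (550/27)x^3 + (110/9)x^2 - (220/9)x + 889/36
so A g − (-2)·g = 2x^7 - (9/4)x^6 + (5/3)x^5 + (1/4)x = f ✓

the image equals g(x) = x^7 - (5/8)x^6 + (55/12)x^5 - (275/108)x^4 + (275/27)x^3 - (55/9)x^2 + (889/72)x - 889/72


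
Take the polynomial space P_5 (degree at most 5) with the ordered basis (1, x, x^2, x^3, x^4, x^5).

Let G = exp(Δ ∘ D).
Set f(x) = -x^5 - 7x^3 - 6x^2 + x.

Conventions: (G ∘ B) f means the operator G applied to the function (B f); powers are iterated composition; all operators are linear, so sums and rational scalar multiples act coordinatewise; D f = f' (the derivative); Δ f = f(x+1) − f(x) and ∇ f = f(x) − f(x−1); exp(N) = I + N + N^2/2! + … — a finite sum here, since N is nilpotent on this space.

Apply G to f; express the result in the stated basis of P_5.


the image equals g(x) = -x^5 - 27x^3 - 36x^2 - 121x - 98

order-1 term: -20x^3 - 30x^2 - 62x - 38
order-2 term: -60x - 60
the series for exp(Δ ∘ D) f terminates at order 2
exp(Δ ∘ D) f = -x^5 - 27x^3 - 36x^2 - 121x - 98


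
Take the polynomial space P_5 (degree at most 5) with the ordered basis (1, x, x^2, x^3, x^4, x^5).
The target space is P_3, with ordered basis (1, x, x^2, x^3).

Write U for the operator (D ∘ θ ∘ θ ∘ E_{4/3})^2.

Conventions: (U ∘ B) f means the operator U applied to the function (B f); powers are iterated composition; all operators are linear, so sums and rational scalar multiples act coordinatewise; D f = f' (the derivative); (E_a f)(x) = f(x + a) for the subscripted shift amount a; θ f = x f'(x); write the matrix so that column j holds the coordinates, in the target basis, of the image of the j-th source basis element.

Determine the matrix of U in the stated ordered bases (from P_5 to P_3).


image of 1: 0
image of x: 0
image of x^2: 8
image of x^3: 216x + 104
image of x^4: 1728x^2 + 3200x + 2432/3
image of x^5: 8000x^3 + 29520x^2 + 28160x + 133120/27
each image's coordinates form column j of the matrix

the matrix is [[0, 0, 8, 104, 2432/3, 133120/27]; [0, 0, 0, 216, 3200, 28160]; [0, 0, 0, 0, 1728, 29520]; [0, 0, 0, 0, 0, 8000]] (rows listed top to bottom)


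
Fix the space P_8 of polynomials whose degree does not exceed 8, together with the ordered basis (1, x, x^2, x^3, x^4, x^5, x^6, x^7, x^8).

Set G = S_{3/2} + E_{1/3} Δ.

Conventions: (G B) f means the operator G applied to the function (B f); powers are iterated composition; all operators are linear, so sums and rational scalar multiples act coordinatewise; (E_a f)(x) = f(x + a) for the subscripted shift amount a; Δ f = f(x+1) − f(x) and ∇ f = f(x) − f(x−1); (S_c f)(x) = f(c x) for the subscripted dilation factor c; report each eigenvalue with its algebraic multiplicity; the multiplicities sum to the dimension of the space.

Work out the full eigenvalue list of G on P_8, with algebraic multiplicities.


image of 1: 1
image of x: (3/2)x + 1
image of x^2: (9/4)x^2 + 2x + 5/3
image of x^3: (27/8)x^3 + 3x^2 + 5x + 7/3
image of x^4: (81/16)x^4 + 4x^3 + 10x^2 + (28/3)x + 85/27
image of x^5: (243/32)x^5 + 5x^4 + (50/3)x^3 + (70/3)x^2 + (425/27)x + 341/81
image of x^6: (729/64)x^6 + 6x^5 + 25x^4 + (140/3)x^3 + (425/9)x^2 + (682/27)x + 455/81
image of x^7: (2187/128)x^7 + 7x^6 + 35x^5 + (245/3)x^4 + (2975/27)x^3 + (2387/27)x^2 + (3185/81)x + 5461/729
image of x^8: (6561/256)x^8 + 8x^7 + (140/3)x^6 + (392/3)x^5 + (5950/27)x^4 + (19096/81)x^3 + (12740/81)x^2 + (43688/729)x + 21845/2187
the matrix is upper triangular; its diagonal is (1, 3/2, 9/4, 27/8, 81/16, 243/32, 729/64, 2187/128, 6561/256)
for a triangular matrix the eigenvalues are the diagonal entries, with algebraic multiplicity their repetition count

λ = 1 (multiplicity 1), λ = 3/2 (multiplicity 1), λ = 9/4 (multiplicity 1), λ = 27/8 (multiplicity 1), λ = 81/16 (multiplicity 1), λ = 243/32 (multiplicity 1), λ = 729/64 (multiplicity 1), λ = 2187/128 (multiplicity 1), λ = 6561/256 (multiplicity 1)


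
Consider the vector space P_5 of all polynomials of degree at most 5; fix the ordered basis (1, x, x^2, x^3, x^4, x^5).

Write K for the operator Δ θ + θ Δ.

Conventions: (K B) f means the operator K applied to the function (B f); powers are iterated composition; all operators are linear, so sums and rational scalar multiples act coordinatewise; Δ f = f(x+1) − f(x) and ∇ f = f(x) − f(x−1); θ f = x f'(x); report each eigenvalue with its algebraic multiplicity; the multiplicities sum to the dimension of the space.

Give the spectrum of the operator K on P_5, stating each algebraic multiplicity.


image of 1: 0
image of x: 1
image of x^2: 6x + 2
image of x^3: 15x^2 + 12x + 3
image of x^4: 28x^3 + 36x^2 + 20x + 4
image of x^5: 45x^4 + 80x^3 + 70x^2 + 30x + 5
the matrix is upper triangular; its diagonal is (0, 0, 0, 0, 0, 0)
for a triangular matrix the eigenvalues are the diagonal entries, with algebraic multiplicity their repetition count

λ = 0 (multiplicity 6)


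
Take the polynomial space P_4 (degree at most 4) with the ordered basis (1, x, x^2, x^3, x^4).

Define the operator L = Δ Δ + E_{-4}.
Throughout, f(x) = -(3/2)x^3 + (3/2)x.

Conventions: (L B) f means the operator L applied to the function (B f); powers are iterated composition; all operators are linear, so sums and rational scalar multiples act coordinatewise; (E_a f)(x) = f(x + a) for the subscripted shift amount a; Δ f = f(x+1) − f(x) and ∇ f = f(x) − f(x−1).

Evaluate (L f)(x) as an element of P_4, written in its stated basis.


Δ f = -(9/2)x^2 - (9/2)x
Δ Δ f = -9x - 9
E_{-4} f = -(3/2)x^3 + 18x^2 - (141/2)x + 90
(Δ Δ + E_{-4}) f = -(3/2)x^3 + 18x^2 - (159/2)x + 81

the image equals g(x) = -(3/2)x^3 + 18x^2 - (159/2)x + 81


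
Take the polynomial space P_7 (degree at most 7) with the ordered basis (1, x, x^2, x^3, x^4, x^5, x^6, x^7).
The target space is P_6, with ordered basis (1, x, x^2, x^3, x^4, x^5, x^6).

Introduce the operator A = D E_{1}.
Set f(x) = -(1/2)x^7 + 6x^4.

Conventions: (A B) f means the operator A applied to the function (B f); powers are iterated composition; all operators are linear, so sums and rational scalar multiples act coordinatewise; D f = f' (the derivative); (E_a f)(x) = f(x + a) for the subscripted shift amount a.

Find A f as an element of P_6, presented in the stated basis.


E_{1} f = -(1/2)x^7 - (7/2)x^6 - (21/2)x^5 - (23/2)x^4 + (13/2)x^3 + (51/2)x^2 + (41/2)x + 11/2
D E_{1} f = -(7/2)x^6 - 21x^5 - (105/2)x^4 - 46x^3 + (39/2)x^2 + 51x + 41/2

the image equals g(x) = -(7/2)x^6 - 21x^5 - (105/2)x^4 - 46x^3 + (39/2)x^2 + 51x + 41/2


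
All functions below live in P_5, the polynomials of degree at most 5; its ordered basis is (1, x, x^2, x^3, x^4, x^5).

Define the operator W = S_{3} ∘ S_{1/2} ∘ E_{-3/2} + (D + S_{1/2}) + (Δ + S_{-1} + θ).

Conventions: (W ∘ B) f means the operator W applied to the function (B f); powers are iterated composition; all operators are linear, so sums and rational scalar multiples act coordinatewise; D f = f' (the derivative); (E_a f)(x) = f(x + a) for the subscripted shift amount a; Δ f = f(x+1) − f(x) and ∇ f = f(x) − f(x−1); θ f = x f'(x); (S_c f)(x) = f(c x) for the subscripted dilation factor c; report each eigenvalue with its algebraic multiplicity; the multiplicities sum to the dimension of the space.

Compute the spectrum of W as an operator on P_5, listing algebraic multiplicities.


image of 1: 3
image of x: 2x + 1/2
image of x^2: (11/2)x^2 - (1/2)x + 13/4
image of x^3: (11/2)x^3 - (33/8)x^2 + (105/8)x - 19/8
image of x^4: (81/8)x^4 - (49/4)x^3 + (291/8)x^2 - (65/4)x + 97/16
image of x^5: (93/8)x^5 - (895/32)x^4 + (1375/16)x^3 - (1055/16)x^2 + (1375/32)x - 211/32
the matrix is upper triangular; its diagonal is (3, 2, 11/2, 11/2, 81/8, 93/8)
for a triangular matrix the eigenvalues are the diagonal entries, with algebraic multiplicity their repetition count

λ = 2 (multiplicity 1), λ = 3 (multiplicity 1), λ = 11/2 (multiplicity 2), λ = 81/8 (multiplicity 1), λ = 93/8 (multiplicity 1)


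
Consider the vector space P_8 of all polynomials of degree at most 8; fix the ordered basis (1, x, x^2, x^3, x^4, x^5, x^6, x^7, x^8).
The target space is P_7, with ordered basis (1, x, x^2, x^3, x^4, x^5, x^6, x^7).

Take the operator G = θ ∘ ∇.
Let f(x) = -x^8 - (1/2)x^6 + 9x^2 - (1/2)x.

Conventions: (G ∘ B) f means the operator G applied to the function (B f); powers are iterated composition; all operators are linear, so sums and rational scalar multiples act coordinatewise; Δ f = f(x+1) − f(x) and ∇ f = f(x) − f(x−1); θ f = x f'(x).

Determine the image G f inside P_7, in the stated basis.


the image equals g(x) = -56x^7 + 168x^6 - 295x^5 + 310x^4 - 198x^3 + 71x^2 + 7x

∇ f = -8x^7 + 28x^6 - 59x^5 + (155/2)x^4 - 66x^3 + (71/2)x^2 + 7x - 8
θ ∇ f = -56x^7 + 168x^6 - 295x^5 + 310x^4 - 198x^3 + 71x^2 + 7x


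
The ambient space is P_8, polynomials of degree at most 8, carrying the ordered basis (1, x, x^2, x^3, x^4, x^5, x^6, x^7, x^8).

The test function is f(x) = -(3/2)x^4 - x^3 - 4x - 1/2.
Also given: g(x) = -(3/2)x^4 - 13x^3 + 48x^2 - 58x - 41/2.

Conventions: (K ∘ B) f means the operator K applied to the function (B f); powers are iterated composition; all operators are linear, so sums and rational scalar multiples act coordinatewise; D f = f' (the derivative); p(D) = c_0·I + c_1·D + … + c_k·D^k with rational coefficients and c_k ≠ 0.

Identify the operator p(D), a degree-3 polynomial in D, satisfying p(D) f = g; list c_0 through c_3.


c_0 = 1, c_1 = 2, c_2 = -3, c_3 = 2

D^0 f = -(3/2)x^4 - x^3 - 4x - 1/2
D^1 f = -6x^3 - 3x^2 - 4
D^2 f = -18x^2 - 6x
D^3 f = -36x - 6
matching coefficients of g against c_0 f + c_1 Df + … from the top degree down determines the c_i
solution: c_0 = 1, c_1 = 2, c_2 = -3, c_3 = 2


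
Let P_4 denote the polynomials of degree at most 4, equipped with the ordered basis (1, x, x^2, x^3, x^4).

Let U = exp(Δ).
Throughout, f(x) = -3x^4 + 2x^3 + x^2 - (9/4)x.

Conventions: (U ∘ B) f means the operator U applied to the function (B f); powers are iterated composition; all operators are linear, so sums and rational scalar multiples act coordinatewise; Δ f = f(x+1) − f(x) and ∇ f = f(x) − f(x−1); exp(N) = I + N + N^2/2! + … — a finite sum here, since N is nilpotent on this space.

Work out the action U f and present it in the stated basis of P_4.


the result is g(x) = -3x^4 - 10x^3 - 29x^2 - (193/4)x - 141/4

order-1 term: -12x^3 - 12x^2 - 4x - 9/4
order-2 term: -18x^2 - 30x - 14
order-3 term: -12x - 16
order-4 term: -3
the series for exp(Δ) f terminates at order 4
exp(Δ) f = -3x^4 - 10x^3 - 29x^2 - (193/4)x - 141/4


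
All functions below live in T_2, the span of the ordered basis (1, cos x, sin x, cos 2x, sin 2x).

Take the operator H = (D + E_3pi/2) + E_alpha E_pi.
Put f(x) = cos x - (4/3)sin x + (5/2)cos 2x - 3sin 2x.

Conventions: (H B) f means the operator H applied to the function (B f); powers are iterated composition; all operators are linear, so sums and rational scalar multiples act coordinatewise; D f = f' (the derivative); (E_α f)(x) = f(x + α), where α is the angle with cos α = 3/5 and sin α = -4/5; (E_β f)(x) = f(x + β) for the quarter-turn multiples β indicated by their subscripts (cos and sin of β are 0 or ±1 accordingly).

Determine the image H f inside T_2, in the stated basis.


the result is g(x) = -(5/3)cos x - (158/25)cos 2x + (31/25)sin 2x

D f = -(4/3)cos x - sin x - 6cos 2x - 5sin 2x
E_3pi/2 f = (4/3)cos x + sin x - (5/2)cos 2x + 3sin 2x
(D + E_3pi/2) f = -(17/2)cos 2x - 2sin 2x
E_pi f = -cos x + (4/3)sin x + (5/2)cos 2x - 3sin 2x
E_alpha E_pi f = -(5/3)cos x + (109/50)cos 2x + (81/25)sin 2x
((D + E_3pi/2) + E_alpha E_pi) f = -(5/3)cos x - (158/25)cos 2x + (31/25)sin 2x


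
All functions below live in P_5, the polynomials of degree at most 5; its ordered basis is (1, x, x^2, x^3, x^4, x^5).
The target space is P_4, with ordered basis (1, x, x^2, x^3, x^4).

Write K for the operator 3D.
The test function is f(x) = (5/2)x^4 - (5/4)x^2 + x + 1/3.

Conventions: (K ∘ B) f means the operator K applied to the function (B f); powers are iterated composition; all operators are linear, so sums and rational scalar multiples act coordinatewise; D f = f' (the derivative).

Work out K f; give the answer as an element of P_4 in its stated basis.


D f = 10x^3 - (5/2)x + 1
(3D) f = 30x^3 - (15/2)x + 3

the image equals g(x) = 30x^3 - (15/2)x + 3


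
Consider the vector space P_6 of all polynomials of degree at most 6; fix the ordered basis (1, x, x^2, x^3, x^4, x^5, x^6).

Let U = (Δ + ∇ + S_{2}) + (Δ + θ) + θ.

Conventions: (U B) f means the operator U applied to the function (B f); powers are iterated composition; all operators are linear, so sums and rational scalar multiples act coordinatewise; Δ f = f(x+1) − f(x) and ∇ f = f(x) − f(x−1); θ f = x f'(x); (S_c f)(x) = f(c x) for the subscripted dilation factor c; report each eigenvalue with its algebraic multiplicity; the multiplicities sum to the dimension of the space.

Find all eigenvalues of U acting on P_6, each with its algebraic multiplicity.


λ = 1 (multiplicity 1), λ = 4 (multiplicity 1), λ = 8 (multiplicity 1), λ = 14 (multiplicity 1), λ = 24 (multiplicity 1), λ = 42 (multiplicity 1), λ = 76 (multiplicity 1)

image of 1: 1
image of x: 4x + 3
image of x^2: 8x^2 + 6x + 1
image of x^3: 14x^3 + 9x^2 + 3x + 3
image of x^4: 24x^4 + 12x^3 + 6x^2 + 12x + 1
image of x^5: 42x^5 + 15x^4 + 10x^3 + 30x^2 + 5x + 3
image of x^6: 76x^6 + 18x^5 + 15x^4 + 60x^3 + 15x^2 + 18x + 1
the matrix is upper triangular; its diagonal is (1, 4, 8, 14, 24, 42, 76)
for a triangular matrix the eigenvalues are the diagonal entries, with algebraic multiplicity their repetition count


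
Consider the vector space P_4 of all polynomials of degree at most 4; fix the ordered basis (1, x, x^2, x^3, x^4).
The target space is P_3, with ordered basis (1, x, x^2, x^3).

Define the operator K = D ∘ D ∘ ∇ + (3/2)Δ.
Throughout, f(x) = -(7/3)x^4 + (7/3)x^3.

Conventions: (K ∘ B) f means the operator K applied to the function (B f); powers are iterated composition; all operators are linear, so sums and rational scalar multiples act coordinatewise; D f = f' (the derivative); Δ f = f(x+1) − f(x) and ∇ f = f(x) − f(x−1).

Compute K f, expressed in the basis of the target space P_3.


∇ f = -(28/3)x^3 + 21x^2 - (49/3)x + 14/3
D ∇ f = -28x^2 + 42x - 49/3
D D ∇ f = -56x + 42
Δ f = -(28/3)x^3 - 7x^2 - (7/3)x
((3/2)Δ) f = -14x^3 - (21/2)x^2 - (7/2)x
(D ∘ D ∘ ∇ + (3/2)Δ) f = -14x^3 - (21/2)x^2 - (119/2)x + 42

the result is g(x) = -14x^3 - (21/2)x^2 - (119/2)x + 42


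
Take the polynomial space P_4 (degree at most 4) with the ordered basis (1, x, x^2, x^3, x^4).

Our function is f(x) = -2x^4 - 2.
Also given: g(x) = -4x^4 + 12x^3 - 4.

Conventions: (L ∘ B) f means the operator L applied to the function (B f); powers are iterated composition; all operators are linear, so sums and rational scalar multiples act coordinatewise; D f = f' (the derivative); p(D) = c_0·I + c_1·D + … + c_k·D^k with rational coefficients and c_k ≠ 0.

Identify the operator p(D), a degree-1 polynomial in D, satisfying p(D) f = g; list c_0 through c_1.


D^0 f = -2x^4 - 2
D^1 f = -8x^3
matching coefficients of g against c_0 f + c_1 Df + … from the top degree down determines the c_i
solution: c_0 = 2, c_1 = -3/2

c_0 = 2, c_1 = -3/2


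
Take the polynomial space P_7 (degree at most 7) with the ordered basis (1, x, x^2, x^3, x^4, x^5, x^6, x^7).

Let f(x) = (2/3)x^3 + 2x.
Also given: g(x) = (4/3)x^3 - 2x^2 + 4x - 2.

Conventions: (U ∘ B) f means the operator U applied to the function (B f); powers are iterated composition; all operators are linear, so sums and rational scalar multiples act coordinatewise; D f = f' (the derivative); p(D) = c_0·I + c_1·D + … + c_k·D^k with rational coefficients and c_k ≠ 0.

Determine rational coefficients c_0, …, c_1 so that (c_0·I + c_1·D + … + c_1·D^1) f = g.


D^0 f = (2/3)x^3 + 2x
D^1 f = 2x^2 + 2
matching coefficients of g against c_0 f + c_1 Df + … from the top degree down determines the c_i
solution: c_0 = 2, c_1 = -1

c_0 = 2, c_1 = -1


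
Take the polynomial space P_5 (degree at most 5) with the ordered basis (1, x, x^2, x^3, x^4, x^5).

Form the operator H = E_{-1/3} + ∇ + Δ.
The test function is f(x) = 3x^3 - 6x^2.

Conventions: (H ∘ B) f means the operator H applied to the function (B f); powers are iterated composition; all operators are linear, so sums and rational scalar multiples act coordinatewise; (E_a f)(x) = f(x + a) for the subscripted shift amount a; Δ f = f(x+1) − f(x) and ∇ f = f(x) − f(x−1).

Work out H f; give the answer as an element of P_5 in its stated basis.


the image equals g(x) = 3x^3 + 9x^2 - 19x + 47/9

E_{-1/3} f = 3x^3 - 9x^2 + 5x - 7/9
∇ f = 9x^2 - 21x + 9
Δ f = 9x^2 - 3x - 3
(E_{-1/3} + ∇ + Δ) f = 3x^3 + 9x^2 - 19x + 47/9


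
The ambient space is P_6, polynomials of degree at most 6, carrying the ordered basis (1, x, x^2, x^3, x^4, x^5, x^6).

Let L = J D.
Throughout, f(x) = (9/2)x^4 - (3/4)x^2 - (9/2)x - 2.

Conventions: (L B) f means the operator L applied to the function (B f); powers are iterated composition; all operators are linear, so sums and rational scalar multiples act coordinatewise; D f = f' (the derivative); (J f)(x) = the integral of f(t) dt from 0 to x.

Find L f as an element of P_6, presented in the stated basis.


g(x) = (9/2)x^4 - (3/4)x^2 - (9/2)x

D f = 18x^3 - (3/2)x - 9/2
J D f = (9/2)x^4 - (3/4)x^2 - (9/2)x


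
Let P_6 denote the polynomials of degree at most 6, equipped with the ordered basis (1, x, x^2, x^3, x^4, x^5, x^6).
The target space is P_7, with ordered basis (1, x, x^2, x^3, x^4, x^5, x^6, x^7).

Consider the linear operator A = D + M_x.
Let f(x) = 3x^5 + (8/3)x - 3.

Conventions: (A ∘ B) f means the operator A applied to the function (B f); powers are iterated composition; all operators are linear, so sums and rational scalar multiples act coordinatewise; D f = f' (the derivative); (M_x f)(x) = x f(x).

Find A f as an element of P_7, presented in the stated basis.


the result is g(x) = 3x^6 + 15x^4 + (8/3)x^2 - 3x + 8/3

D f = 15x^4 + 8/3
M_x f = 3x^6 + (8/3)x^2 - 3x
(D + M_x) f = 3x^6 + 15x^4 + (8/3)x^2 - 3x + 8/3


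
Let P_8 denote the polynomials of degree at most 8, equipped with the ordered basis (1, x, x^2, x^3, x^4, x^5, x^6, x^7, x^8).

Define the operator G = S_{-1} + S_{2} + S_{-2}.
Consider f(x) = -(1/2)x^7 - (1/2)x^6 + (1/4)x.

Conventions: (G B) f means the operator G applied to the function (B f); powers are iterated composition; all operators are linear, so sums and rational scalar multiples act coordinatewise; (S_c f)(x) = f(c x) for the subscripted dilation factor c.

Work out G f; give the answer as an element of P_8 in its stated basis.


the result is g(x) = (1/2)x^7 - (129/2)x^6 - (1/4)x

S_{-1} f = (1/2)x^7 - (1/2)x^6 - (1/4)x
S_{2} f = -64x^7 - 32x^6 + (1/2)x
S_{-2} f = 64x^7 - 32x^6 - (1/2)x
(S_{-1} + S_{2} + S_{-2}) f = (1/2)x^7 - (129/2)x^6 - (1/4)x


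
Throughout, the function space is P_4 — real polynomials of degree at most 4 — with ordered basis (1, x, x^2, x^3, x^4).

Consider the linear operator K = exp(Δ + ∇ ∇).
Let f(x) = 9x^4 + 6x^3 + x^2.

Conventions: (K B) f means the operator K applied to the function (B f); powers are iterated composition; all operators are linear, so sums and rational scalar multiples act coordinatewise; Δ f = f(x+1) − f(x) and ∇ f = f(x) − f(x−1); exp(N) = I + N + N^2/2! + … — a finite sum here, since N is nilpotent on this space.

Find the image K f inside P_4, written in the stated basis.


order-1 term: 36x^3 + 180x^2 - 124x + 108
order-2 term: 54x^2 + 342x + 118
order-3 term: 36x + 168
order-4 term: 9
the series for exp(Δ + ∇ ∇) f terminates at order 4
exp(Δ + ∇ ∇) f = 9x^4 + 42x^3 + 235x^2 + 254x + 403

g(x) = 9x^4 + 42x^3 + 235x^2 + 254x + 403


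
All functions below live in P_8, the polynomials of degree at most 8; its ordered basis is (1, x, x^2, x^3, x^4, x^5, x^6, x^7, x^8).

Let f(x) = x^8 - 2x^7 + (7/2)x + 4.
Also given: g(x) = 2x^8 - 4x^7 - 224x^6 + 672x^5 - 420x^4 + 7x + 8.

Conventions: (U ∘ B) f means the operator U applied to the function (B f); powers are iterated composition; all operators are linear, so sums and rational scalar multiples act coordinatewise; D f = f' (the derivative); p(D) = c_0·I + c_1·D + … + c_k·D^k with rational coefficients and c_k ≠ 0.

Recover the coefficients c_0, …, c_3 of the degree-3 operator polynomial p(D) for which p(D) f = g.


D^0 f = x^8 - 2x^7 + (7/2)x + 4
D^1 f = 8x^7 - 14x^6 + 7/2
D^2 f = 56x^6 - 84x^5
D^3 f = 336x^5 - 420x^4
matching coefficients of g against c_0 f + c_1 Df + … from the top degree down determines the c_i
solution: c_0 = 2, c_1 = 0, c_2 = -4, c_3 = 1

c_0 = 2, c_1 = 0, c_2 = -4, c_3 = 1


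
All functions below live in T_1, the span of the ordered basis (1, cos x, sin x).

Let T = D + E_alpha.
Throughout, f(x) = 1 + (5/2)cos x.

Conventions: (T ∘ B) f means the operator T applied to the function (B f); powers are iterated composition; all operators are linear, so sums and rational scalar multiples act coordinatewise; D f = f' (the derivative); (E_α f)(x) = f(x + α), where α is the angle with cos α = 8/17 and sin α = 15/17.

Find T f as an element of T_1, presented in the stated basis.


D f = -(5/2)sin x
E_alpha f = 1 + (20/17)cos x - (75/34)sin x
(D + E_alpha) f = 1 + (20/17)cos x - (80/17)sin x

the image equals g(x) = 1 + (20/17)cos x - (80/17)sin x


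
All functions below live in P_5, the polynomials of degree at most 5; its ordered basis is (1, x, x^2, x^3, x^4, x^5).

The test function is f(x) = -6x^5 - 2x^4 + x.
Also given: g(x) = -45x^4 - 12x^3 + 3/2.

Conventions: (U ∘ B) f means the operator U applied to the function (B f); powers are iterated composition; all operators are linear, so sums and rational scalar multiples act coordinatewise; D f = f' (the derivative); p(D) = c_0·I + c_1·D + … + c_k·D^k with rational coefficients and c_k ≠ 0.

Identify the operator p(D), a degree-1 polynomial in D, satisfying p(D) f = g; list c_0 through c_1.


p(D) = (3/2)·D, i.e. c_0 = 0, c_1 = 3/2

D^0 f = -6x^5 - 2x^4 + x
D^1 f = -30x^4 - 8x^3 + 1
matching coefficients of g against c_0 f + c_1 Df + … from the top degree down determines the c_i
solution: c_0 = 0, c_1 = 3/2


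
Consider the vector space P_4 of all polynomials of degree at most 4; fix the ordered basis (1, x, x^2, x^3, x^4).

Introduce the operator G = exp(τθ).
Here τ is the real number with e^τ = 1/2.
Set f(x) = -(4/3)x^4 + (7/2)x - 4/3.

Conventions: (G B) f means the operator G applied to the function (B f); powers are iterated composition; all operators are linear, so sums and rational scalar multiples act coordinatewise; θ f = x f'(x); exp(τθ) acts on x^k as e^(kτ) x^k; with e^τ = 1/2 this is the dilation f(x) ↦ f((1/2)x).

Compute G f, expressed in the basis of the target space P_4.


exp(τθ) x^k = e^(kτ) x^k; with e^τ = 1/2 this sends x^k to (1/2)^k x^k
x ↦ 1/2 x
x^4 ↦ 1/16 x^4
applying this coordinatewise to f: exp(τθ) f = -(1/12)x^4 + (7/4)x - 4/3

g(x) = -(1/12)x^4 + (7/4)x - 4/3


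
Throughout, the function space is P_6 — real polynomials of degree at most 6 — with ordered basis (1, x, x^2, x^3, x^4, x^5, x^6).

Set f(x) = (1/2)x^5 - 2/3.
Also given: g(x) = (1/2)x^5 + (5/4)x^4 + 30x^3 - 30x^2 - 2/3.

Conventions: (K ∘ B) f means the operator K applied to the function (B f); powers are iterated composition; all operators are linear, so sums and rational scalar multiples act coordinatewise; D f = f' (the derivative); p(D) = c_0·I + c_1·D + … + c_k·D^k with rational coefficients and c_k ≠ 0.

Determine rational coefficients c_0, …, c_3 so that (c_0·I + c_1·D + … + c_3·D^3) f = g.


p(D) = I + (1/2)·D + 3·D^2 − D^3, i.e. c_0 = 1, c_1 = 1/2, c_2 = 3, c_3 = -1

D^0 f = (1/2)x^5 - 2/3
D^1 f = (5/2)x^4
D^2 f = 10x^3
D^3 f = 30x^2
matching coefficients of g against c_0 f + c_1 Df + … from the top degree down determines the c_i
solution: c_0 = 1, c_1 = 1/2, c_2 = 3, c_3 = -1


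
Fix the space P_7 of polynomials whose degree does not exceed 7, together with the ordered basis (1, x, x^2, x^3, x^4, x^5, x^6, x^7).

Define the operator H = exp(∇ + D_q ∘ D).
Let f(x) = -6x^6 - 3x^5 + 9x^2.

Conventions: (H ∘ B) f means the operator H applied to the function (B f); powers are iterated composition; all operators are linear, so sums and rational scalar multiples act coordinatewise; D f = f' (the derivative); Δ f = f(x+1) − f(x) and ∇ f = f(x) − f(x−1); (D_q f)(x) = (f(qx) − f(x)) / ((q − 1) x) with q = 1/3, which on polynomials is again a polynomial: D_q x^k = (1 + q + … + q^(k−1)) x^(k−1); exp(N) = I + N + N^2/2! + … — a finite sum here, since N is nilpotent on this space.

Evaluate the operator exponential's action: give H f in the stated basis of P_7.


order-1 term: -36x^5 + (191/9)x^4 - (1010/9)x^3 + 60x^2 - 3x + 12
order-2 term: -90x^4 + (802/9)x^3 - (28406/81)x^2 + (409/3)x - 506/9
order-3 term: -120x^3 + (862/9)x^2 - (78754/243)x - 2855/243
order-4 term: -90x^2 + (161/9)x - 21160/243
order-5 term: -36x - 649/45
order-6 term: -6
the series for exp(∇ + D_q ∘ D) f terminates at order 6
exp(∇ + D_q ∘ D) f = -6x^6 - 39x^5 - (619/9)x^4 - (1288/9)x^3 - (22349/81)x^2 - (50755/243)x - 66206/405

the image equals g(x) = -6x^6 - 39x^5 - (619/9)x^4 - (1288/9)x^3 - (22349/81)x^2 - (50755/243)x - 66206/405


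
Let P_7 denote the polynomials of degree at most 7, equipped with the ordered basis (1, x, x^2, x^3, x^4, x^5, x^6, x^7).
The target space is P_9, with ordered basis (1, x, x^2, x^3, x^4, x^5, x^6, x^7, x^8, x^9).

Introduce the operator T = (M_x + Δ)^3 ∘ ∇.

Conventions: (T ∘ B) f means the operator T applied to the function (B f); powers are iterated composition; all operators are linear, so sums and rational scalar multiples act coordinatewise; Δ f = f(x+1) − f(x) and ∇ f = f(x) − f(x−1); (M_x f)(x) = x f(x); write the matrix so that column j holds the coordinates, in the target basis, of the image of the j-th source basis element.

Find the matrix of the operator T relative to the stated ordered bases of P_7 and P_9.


the matrix is [[0, 1, 7, 19, 67, 211, 667, 2059]; [0, 3, 5, 42, 115, 428, 1449, 5050]; [0, 0, 12, 12, 132, 385, 1569, 5712]; [0, 1, -1, 28, 21, 311, 964, 4341]; [0, 0, 2, -3, 52, 30, 621, 2023]; [0, 0, 0, 3, -6, 85, 36, 1113]; [0, 0, 0, 0, 4, -10, 128, 35]; [0, 0, 0, 0, 0, 5, -15, 182]; [0, 0, 0, 0, 0, 0, 6, -21]; [0, 0, 0, 0, 0, 0, 0, 7]] (rows listed top to bottom)

image of 1: 0
image of x: x^3 + 3x + 1
image of x^2: 2x^4 - x^3 + 12x^2 + 5x + 7
image of x^3: 3x^5 - 3x^4 + 28x^3 + 12x^2 + 42x + 19
image of x^4: 4x^6 - 6x^5 + 52x^4 + 21x^3 + 132x^2 + 115x + 67
image of x^5: 5x^7 - 10x^6 + 85x^5 + 30x^4 + 311x^3 + 385x^2 + 428x + 211
image of x^6: 6x^8 - 15x^7 + 128x^6 + 36x^5 + 621x^4 + 964x^3 + 1569x^2 + 1449x + 667
image of x^7: 7x^9 - 21x^8 + 182x^7 + 35x^6 + 1113x^5 + 2023x^4 + 4341x^3 + 5712x^2 + 5050x + 2059
each image's coordinates form column j of the matrix


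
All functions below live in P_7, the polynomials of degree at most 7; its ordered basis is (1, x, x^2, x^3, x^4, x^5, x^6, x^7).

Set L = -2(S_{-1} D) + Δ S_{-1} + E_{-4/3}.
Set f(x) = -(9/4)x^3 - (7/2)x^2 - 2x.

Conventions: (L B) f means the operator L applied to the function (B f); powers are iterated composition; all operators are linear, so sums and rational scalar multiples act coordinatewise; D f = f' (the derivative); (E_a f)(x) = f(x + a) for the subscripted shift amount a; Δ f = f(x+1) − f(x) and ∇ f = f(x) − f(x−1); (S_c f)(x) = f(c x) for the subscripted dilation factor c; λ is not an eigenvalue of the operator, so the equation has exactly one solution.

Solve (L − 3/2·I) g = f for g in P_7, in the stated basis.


g(x) = (9/2)x^3 - 110x^2 - (2125/3)x + 49477/9

write g with unknown coordinates in the stated basis and equate coefficients in (L − 3/2·I) g = f
solving from the highest basis element down gives g = (9/2)x^3 - 110x^2 - (2125/3)x + 49477/9
check: L g = (9/2)x^3 - (337/2)x^2 - (2129/2)x + 49477/6
so L g − 3/2·g = -(9/4)x^3 - (7/2)x^2 - 2x = f ✓


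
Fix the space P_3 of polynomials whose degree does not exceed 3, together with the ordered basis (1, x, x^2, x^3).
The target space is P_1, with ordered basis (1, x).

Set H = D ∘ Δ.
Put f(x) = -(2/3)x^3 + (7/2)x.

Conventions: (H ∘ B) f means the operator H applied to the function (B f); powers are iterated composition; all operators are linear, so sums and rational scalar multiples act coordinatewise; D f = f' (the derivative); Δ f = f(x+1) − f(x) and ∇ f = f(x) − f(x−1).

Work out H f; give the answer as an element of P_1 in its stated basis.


the image equals g(x) = -4x - 2

Δ f = -2x^2 - 2x + 17/6
D Δ f = -4x - 2


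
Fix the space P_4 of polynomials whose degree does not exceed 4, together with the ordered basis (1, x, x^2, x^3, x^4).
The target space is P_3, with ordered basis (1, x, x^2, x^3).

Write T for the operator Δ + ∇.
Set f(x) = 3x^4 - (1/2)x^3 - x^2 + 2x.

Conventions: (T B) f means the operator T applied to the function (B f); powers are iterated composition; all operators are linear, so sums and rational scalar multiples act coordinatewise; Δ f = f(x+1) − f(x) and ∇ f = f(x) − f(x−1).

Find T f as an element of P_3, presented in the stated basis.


Δ f = 12x^3 + (33/2)x^2 + (17/2)x + 7/2
∇ f = 12x^3 - (39/2)x^2 + (23/2)x - 1/2
(Δ + ∇) f = 24x^3 - 3x^2 + 20x + 3

the result is g(x) = 24x^3 - 3x^2 + 20x + 3


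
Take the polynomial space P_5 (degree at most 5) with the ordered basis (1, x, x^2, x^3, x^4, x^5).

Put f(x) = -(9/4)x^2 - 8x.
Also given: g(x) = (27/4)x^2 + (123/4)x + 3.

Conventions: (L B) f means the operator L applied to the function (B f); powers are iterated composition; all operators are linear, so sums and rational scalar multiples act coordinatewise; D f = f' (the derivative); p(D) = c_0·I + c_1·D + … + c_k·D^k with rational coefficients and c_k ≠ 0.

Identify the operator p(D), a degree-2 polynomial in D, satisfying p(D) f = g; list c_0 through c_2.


D^0 f = -(9/4)x^2 - 8x
D^1 f = -(9/2)x - 8
D^2 f = -9/2
matching coefficients of g against c_0 f + c_1 Df + … from the top degree down determines the c_i
solution: c_0 = -3, c_1 = -3/2, c_2 = 2

c_0 = -3, c_1 = -3/2, c_2 = 2


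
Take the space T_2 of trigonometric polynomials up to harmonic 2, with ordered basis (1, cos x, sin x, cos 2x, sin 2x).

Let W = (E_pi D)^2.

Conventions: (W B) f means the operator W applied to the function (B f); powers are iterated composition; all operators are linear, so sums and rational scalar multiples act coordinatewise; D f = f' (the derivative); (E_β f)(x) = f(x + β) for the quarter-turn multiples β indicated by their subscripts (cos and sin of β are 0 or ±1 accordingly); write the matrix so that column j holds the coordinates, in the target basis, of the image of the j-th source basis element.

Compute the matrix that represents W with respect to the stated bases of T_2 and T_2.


image of 1: 0
image of cos x: -cos x
image of sin x: -sin x
image of cos 2x: -4cos 2x
image of sin 2x: -4sin 2x
each image's coordinates form column j of the matrix

the matrix is [[0, 0, 0, 0, 0]; [0, -1, 0, 0, 0]; [0, 0, -1, 0, 0]; [0, 0, 0, -4, 0]; [0, 0, 0, 0, -4]] (rows listed top to bottom)


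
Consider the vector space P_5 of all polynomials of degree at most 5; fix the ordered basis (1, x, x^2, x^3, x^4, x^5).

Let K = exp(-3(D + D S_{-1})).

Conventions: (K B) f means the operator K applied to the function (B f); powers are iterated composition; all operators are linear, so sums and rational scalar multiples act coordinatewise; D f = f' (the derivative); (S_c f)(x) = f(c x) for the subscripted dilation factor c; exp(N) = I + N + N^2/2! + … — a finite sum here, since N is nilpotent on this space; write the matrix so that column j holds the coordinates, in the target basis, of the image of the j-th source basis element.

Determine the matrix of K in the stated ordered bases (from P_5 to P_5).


the matrix is [[1, 0, 0, 0, 0, 0]; [0, 1, -12, 0, 0, 0]; [0, 0, 1, 0, 0, 0]; [0, 0, 0, 1, -24, 0]; [0, 0, 0, 0, 1, 0]; [0, 0, 0, 0, 0, 1]] (rows listed top to bottom)

image of 1: 1
image of x: x
image of x^2: x^2 - 12x
image of x^3: x^3
image of x^4: x^4 - 24x^3
image of x^5: x^5
each image's coordinates form column j of the matrix
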